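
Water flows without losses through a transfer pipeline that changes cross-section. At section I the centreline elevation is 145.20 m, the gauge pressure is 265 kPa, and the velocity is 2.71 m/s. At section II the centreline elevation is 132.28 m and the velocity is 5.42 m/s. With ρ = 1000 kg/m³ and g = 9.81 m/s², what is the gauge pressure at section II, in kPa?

P₂ ≈ 381 kPa

Pressure head at I: ψ₁ = P₁/(ρg) = 265×1000 / (1000 × 9.81) = 27.01 m.
Velocity heads: v₁²/2g = 2.71²/19.62 = 0.374 m; v₂²/2g = 5.42²/19.62 = 1.497 m.
Total head H = z₁ + ψ₁ + v₁²/2g = 145.20 + 27.01 + 0.374 = 172.58 m.
ψ₂ = H − z₂ − v₂²/2g = 172.58 − 132.28 − 1.497 = 38.80 m.
P₂ = ρgψ₂ = 1000 × 9.81 × 38.80 ≈ 381 kPa.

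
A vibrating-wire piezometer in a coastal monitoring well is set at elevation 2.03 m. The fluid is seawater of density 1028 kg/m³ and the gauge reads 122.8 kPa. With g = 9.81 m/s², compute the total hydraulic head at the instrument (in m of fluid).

ψ = P/(ρg) = 122.8×1000 / (1028 × 9.81) = 12.18 m.
h = z + ψ = 2.03 + 12.18 = 14.21 m.

h ≈ 14.21 m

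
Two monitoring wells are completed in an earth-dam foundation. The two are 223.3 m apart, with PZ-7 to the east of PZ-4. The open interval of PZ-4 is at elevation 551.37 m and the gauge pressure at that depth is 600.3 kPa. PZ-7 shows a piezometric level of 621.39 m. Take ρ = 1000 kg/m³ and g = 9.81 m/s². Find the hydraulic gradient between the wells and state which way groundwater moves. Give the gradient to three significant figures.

Pressure head at PZ-4: ψ = P/(ρg) = 600.3×1000 / (1000 × 9.81) = 61.19 m.
Total head at PZ-4: h = z + ψ = 551.37 + 61.19 = 612.56 m.
Total head at PZ-7: h = 621.39 m (water level in the piezometer is the total head).
Head difference: h(PZ-4) − h(PZ-7) = 612.56 − 621.39 = -8.83 m.
Hydraulic gradient: i = |Δh| / L = 8.83 / 223.3 = 0.0395.
Flow is from higher to lower head: from PZ-7 toward PZ-4, i.e. toward the west.

i ≈ 0.0395; groundwater flows toward the west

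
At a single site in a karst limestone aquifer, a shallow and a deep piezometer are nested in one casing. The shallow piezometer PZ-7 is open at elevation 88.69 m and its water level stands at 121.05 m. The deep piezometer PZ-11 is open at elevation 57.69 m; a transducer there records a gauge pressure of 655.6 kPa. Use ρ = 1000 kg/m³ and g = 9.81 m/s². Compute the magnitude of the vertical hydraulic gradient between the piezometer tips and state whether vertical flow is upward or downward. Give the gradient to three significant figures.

|i_v| ≈ 0.112; vertical flow is upward

Total head at PZ-7: h = 121.05 m (water level in the standpipe).
Pressure head at PZ-11: ψ = P/(ρg) = 655.6×1000 / (1000 × 9.81) = 66.83 m.
Total head at PZ-11: h = z + ψ = 57.69 + 66.83 = 124.52 m.
Δh = h(PZ-7) − h(PZ-11) = 121.05 − 124.52 = -3.47 m.
Vertical separation Δz = 88.69 − 57.69 = 31.00 m.
|i_v| = |Δh| / Δz = 3.47 / 31.00 = 0.112.
Head is higher in the deep piezometer, so vertical flow is upward (discharge condition).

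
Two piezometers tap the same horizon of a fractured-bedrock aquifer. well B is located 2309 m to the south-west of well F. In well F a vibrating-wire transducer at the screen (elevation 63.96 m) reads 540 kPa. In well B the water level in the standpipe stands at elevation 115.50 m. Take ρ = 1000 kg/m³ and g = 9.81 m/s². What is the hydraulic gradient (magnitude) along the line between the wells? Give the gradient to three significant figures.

Pressure head at well F: ψ = P/(ρg) = 540×1000 / (1000 × 9.81) = 55.05 m.
Total head at well F: h = z + ψ = 63.96 + 55.05 = 119.01 m.
Total head at well B: h = 115.50 m (water level in the piezometer is the total head).
Head difference: h(well F) − h(well B) = 119.01 − 115.50 = 3.51 m.
Hydraulic gradient: i = |Δh| / L = 3.51 / 2309 = 0.00152.

i ≈ 0.00152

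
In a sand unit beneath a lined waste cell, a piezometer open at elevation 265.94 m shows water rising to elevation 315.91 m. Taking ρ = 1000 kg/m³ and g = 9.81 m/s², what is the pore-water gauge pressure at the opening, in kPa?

Pressure head ψ = h − z = 315.91 − 265.94 = 49.97 m.
P = ρgψ = 1000 × 9.81 × 49.97 = 490206 Pa ≈ 490 kPa.

P ≈ 490 kPa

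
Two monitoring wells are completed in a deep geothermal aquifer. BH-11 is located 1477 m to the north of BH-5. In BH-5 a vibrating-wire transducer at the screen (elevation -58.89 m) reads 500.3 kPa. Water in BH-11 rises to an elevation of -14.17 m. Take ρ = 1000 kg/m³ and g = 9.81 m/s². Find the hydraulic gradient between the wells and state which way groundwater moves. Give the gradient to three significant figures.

Pressure head at BH-5: ψ = P/(ρg) = 500.3×1000 / (1000 × 9.81) = 51.00 m.
Total head at BH-5: h = z + ψ = -58.89 + 51.00 = -7.89 m.
Total head at BH-11: h = -14.17 m (water level in the piezometer is the total head).
Head difference: h(BH-5) − h(BH-11) = -7.89 − (-14.17) = 6.28 m.
Hydraulic gradient: i = |Δh| / L = 6.28 / 1477 = 0.00425.
Flow is from higher to lower head: from BH-5 toward BH-11, i.e. toward the north.

i ≈ 0.00425; groundwater flows toward the north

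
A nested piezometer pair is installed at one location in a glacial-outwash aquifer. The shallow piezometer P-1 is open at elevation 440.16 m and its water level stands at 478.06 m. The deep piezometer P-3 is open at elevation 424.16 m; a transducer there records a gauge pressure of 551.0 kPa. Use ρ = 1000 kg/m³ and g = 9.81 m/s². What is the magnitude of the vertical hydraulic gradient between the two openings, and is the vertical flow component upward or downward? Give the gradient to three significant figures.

Total head at P-1: h = 478.06 m (water level in the standpipe).
Pressure head at P-3: ψ = P/(ρg) = 551.0×1000 / (1000 × 9.81) = 56.17 m.
Total head at P-3: h = z + ψ = 424.16 + 56.17 = 480.33 m.
Δh = h(P-1) − h(P-3) = 478.06 − 480.33 = -2.27 m.
Vertical separation Δz = 440.16 − 424.16 = 16.00 m.
|i_v| = |Δh| / Δz = 2.27 / 16.00 = 0.142.
Head is higher in the deep piezometer, so vertical flow is upward (discharge condition).

|i_v| ≈ 0.142; vertical flow is upward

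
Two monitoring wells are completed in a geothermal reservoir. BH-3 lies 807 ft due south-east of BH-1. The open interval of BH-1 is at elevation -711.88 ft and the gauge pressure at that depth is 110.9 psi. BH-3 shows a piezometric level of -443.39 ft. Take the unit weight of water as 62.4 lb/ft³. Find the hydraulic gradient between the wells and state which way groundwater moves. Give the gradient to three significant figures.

Pressure head at BH-1: ψ = 144·P/γ = 144 × 110.9 / 62.4 = 255.92 ft.
Total head at BH-1: h = z + ψ = -711.88 + 255.92 = -455.96 ft.
Total head at BH-3: h = -443.39 ft (water level in the piezometer is the total head).
Head difference: h(BH-1) − h(BH-3) = -455.96 − (-443.39) = -12.57 ft.
Hydraulic gradient: i = |Δh| / L = 12.57 / 807 = 0.0156.
Flow is from higher to lower head: from BH-3 toward BH-1, i.e. toward the north-west.

i ≈ 0.0156; groundwater flows toward the north-west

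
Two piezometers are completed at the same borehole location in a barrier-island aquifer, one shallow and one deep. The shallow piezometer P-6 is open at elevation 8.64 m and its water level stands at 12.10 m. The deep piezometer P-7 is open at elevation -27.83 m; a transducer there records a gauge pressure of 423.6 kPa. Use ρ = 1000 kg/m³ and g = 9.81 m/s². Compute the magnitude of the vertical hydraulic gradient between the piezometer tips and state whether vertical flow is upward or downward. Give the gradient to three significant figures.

|i_v| ≈ 0.0891; vertical flow is upward

Total head at P-6: h = 12.10 m (water level in the standpipe).
Pressure head at P-7: ψ = P/(ρg) = 423.6×1000 / (1000 × 9.81) = 43.18 m.
Total head at P-7: h = z + ψ = -27.83 + 43.18 = 15.35 m.
Δh = h(P-6) − h(P-7) = 12.10 − 15.35 = -3.25 m.
Vertical separation Δz = 8.64 − (-27.83) = 36.47 m.
|i_v| = |Δh| / Δz = 3.25 / 36.47 = 0.0891.
Head is higher in the deep piezometer, so vertical flow is upward (discharge condition).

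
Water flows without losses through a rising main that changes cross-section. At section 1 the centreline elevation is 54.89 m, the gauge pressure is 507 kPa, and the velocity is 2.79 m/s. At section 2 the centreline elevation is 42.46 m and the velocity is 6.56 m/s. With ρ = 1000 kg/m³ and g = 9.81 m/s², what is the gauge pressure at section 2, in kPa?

Pressure head at 1: ψ₁ = P₁/(ρg) = 507×1000 / (1000 × 9.81) = 51.68 m.
Velocity heads: v₁²/2g = 2.79²/19.62 = 0.397 m; v₂²/2g = 6.56²/19.62 = 2.193 m.
Total head H = z₁ + ψ₁ + v₁²/2g = 54.89 + 51.68 + 0.397 = 106.97 m.
ψ₂ = H − z₂ − v₂²/2g = 106.97 − 42.46 − 2.193 = 62.32 m.
P₂ = ρgψ₂ = 1000 × 9.81 × 62.32 ≈ 611 kPa.

P₂ ≈ 611 kPa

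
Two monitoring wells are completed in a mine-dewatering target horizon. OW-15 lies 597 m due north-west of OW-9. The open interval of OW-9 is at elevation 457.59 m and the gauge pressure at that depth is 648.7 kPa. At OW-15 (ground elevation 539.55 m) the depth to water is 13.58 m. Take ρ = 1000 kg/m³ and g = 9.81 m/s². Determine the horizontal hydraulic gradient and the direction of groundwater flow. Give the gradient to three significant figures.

i ≈ 0.00377; groundwater flows toward the south-east

Pressure head at OW-9: ψ = P/(ρg) = 648.7×1000 / (1000 × 9.81) = 66.13 m.
Total head at OW-9: h = z + ψ = 457.59 + 66.13 = 523.72 m.
Total head at OW-15: h = 539.55 − 13.58 = 525.97 m.
Head difference: h(OW-9) − h(OW-15) = 523.72 − 525.97 = -2.25 m.
Hydraulic gradient: i = |Δh| / L = 2.25 / 597 = 0.00377.
Flow is from higher to lower head: from OW-15 toward OW-9, i.e. toward the south-east.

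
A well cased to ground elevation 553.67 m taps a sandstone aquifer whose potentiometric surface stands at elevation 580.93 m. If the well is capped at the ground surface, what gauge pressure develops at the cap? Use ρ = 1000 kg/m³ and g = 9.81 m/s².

P ≈ 267 kPa

Head above the cap: Δh = 580.93 − 553.67 = 27.26 m.
P = ρgΔh = 1000 × 9.81 × 27.26 = 267421 Pa ≈ 267 kPa.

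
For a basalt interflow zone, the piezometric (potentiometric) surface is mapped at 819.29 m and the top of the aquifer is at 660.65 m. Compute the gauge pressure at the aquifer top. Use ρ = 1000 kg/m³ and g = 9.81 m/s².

P ≈ 1560 kPa

Pressure head at the aquifer top: ψ = h − z = 819.29 − 660.65 = 158.64 m.
P = ρgψ = 1000 × 9.81 × 158.64 = 1556258 Pa ≈ 1560 kPa.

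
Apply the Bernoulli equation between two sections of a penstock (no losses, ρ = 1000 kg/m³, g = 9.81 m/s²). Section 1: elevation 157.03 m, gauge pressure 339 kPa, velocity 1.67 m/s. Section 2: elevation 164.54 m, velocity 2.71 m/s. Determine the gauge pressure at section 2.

P₂ ≈ 263 kPa

Pressure head at 1: ψ₁ = P₁/(ρg) = 339×1000 / (1000 × 9.81) = 34.56 m.
Velocity heads: v₁²/2g = 1.67²/19.62 = 0.142 m; v₂²/2g = 2.71²/19.62 = 0.374 m.
Total head H = z₁ + ψ₁ + v₁²/2g = 157.03 + 34.56 + 0.142 = 191.73 m.
ψ₂ = H − z₂ − v₂²/2g = 191.73 − 164.54 − 0.374 = 26.82 m.
P₂ = ρgψ₂ = 1000 × 9.81 × 26.82 ≈ 263 kPa.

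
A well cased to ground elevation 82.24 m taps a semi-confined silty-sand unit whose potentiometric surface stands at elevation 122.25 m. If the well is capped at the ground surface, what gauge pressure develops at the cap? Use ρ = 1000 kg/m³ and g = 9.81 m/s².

Head above the cap: Δh = 122.25 − 82.24 = 40.01 m.
P = ρgΔh = 1000 × 9.81 × 40.01 = 392498 Pa ≈ 392 kPa.

P ≈ 392 kPa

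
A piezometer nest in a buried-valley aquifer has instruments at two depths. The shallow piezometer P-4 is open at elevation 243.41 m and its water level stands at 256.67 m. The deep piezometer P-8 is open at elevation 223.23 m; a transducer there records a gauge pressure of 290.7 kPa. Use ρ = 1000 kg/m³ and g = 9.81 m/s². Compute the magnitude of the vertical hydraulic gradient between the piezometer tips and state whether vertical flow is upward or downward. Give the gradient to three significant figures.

Total head at P-4: h = 256.67 m (water level in the standpipe).
Pressure head at P-8: ψ = P/(ρg) = 290.7×1000 / (1000 × 9.81) = 29.63 m.
Total head at P-8: h = z + ψ = 223.23 + 29.63 = 252.86 m.
Δh = h(P-4) − h(P-8) = 256.67 − 252.86 = 3.81 m.
Vertical separation Δz = 243.41 − 223.23 = 20.18 m.
|i_v| = |Δh| / Δz = 3.81 / 20.18 = 0.189.
Head is higher in the shallow piezometer, so vertical flow is downward (recharge condition).

|i_v| ≈ 0.189; vertical flow is downward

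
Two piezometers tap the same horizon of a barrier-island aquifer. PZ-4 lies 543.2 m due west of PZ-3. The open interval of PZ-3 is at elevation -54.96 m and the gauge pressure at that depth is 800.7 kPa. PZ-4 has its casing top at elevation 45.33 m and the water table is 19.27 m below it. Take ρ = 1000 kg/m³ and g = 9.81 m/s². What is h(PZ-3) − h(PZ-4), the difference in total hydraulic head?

Pressure head at PZ-3: ψ = P/(ρg) = 800.7×1000 / (1000 × 9.81) = 81.62 m.
Total head at PZ-3: h = z + ψ = -54.96 + 81.62 = 26.66 m.
Total head at PZ-4: h = 45.33 − 19.27 = 26.06 m.
Head difference: h(PZ-3) − h(PZ-4) = 26.66 − 26.06 = 0.60 m.

Δh ≈ 0.60 m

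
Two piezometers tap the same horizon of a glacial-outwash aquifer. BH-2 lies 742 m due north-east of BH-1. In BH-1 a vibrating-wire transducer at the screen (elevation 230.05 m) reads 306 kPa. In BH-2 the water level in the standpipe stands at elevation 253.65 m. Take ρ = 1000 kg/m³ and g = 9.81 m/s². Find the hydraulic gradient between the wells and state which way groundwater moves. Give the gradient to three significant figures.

i ≈ 0.0102; groundwater flows toward the north-east

Pressure head at BH-1: ψ = P/(ρg) = 306×1000 / (1000 × 9.81) = 31.19 m.
Total head at BH-1: h = z + ψ = 230.05 + 31.19 = 261.24 m.
Total head at BH-2: h = 253.65 m (water level in the piezometer is the total head).
Head difference: h(BH-1) − h(BH-2) = 261.24 − 253.65 = 7.59 m.
Hydraulic gradient: i = |Δh| / L = 7.59 / 742 = 0.0102.
Flow is from higher to lower head: from BH-1 toward BH-2, i.e. toward the north-east.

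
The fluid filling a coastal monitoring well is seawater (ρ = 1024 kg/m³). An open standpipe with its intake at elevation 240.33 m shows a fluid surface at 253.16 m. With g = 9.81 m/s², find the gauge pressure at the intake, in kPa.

Pressure head ψ = h − z = 253.16 − 240.33 = 12.83 m.
P = ρgψ = 1024 × 9.81 × 12.83 = 128883 Pa ≈ 129 kPa.

P ≈ 129 kPa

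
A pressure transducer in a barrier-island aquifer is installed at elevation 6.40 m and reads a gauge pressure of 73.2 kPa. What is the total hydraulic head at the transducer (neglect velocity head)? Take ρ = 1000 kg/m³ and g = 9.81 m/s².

h ≈ 13.86 m

ψ = P/(ρg) = 73.2×1000 / (1000 × 9.81) = 7.46 m.
h = z + ψ = 6.40 + 7.46 = 13.86 m.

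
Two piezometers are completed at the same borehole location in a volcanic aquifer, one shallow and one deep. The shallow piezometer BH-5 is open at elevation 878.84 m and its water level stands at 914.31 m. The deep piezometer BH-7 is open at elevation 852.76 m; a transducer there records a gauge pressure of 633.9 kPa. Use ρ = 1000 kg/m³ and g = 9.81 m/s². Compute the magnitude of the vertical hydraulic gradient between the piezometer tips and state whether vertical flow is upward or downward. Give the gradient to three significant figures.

|i_v| ≈ 0.118; vertical flow is upward

Total head at BH-5: h = 914.31 m (water level in the standpipe).
Pressure head at BH-7: ψ = P/(ρg) = 633.9×1000 / (1000 × 9.81) = 64.62 m.
Total head at BH-7: h = z + ψ = 852.76 + 64.62 = 917.38 m.
Δh = h(BH-5) − h(BH-7) = 914.31 − 917.38 = -3.07 m.
Vertical separation Δz = 878.84 − 852.76 = 26.08 m.
|i_v| = |Δh| / Δz = 3.07 / 26.08 = 0.118.
Head is higher in the deep piezometer, so vertical flow is upward (discharge condition).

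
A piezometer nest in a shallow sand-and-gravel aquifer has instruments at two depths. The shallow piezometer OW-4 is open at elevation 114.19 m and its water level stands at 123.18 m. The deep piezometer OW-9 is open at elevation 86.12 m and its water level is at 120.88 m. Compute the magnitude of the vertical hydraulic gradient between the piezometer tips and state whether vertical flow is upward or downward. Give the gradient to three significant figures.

|i_v| ≈ 0.0819; vertical flow is downward

Total head at OW-4: h = 123.18 m (water level in the standpipe).
Total head at OW-9: h = 120.88 m.
Δh = h(OW-4) − h(OW-9) = 123.18 − 120.88 = 2.30 m.
Vertical separation Δz = 114.19 − 86.12 = 28.07 m.
|i_v| = |Δh| / Δz = 2.30 / 28.07 = 0.0819.
Head is higher in the shallow piezometer, so vertical flow is downward (recharge condition).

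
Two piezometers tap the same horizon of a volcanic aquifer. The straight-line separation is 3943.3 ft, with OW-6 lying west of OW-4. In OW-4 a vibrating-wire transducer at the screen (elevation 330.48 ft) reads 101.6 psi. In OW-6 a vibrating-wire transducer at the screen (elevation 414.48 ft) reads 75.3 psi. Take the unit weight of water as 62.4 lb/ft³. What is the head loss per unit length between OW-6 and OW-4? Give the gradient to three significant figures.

Pressure head at OW-4: ψ = 144·P/γ = 144 × 101.6 / 62.4 = 234.46 ft.
Total head at OW-4: h = z + ψ = 330.48 + 234.46 = 564.94 ft.
Pressure head at OW-6: ψ = 144·P/γ = 144 × 75.3 / 62.4 = 173.77 ft.
Total head at OW-6: h = z + ψ = 414.48 + 173.77 = 588.25 ft.
Head difference: h(OW-4) − h(OW-6) = 564.94 − 588.25 = -23.31 ft.
Hydraulic gradient: i = |Δh| / L = 23.31 / 3943.3 = 0.00591.

i ≈ 0.00591 ft/ft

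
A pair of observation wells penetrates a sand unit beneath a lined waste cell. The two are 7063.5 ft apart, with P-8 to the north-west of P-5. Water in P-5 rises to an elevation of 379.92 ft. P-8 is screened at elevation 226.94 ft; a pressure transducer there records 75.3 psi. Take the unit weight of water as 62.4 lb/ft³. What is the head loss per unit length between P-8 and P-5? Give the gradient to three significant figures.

i ≈ 0.00294 ft/ft

Total head at P-5: h = 379.92 ft (water level in the piezometer is the total head).
Pressure head at P-8: ψ = 144·P/γ = 144 × 75.3 / 62.4 = 173.77 ft.
Total head at P-8: h = z + ψ = 226.94 + 173.77 = 400.71 ft.
Head difference: h(P-5) − h(P-8) = 379.92 − 400.71 = -20.79 ft.
Hydraulic gradient: i = |Δh| / L = 20.79 / 7063.5 = 0.00294.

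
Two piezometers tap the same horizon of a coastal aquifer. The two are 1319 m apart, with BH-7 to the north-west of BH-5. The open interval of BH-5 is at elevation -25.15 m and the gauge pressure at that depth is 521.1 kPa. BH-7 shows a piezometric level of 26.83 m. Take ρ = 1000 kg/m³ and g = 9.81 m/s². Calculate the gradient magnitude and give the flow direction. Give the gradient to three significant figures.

Pressure head at BH-5: ψ = P/(ρg) = 521.1×1000 / (1000 × 9.81) = 53.12 m.
Total head at BH-5: h = z + ψ = -25.15 + 53.12 = 27.97 m.
Total head at BH-7: h = 26.83 m (water level in the piezometer is the total head).
Head difference: h(BH-5) − h(BH-7) = 27.97 − 26.83 = 1.14 m.
Hydraulic gradient: i = |Δh| / L = 1.14 / 1319 = 0.000864.
Flow is from higher to lower head: from BH-5 toward BH-7, i.e. toward the north-west.

i ≈ 0.000864; groundwater flows toward the north-west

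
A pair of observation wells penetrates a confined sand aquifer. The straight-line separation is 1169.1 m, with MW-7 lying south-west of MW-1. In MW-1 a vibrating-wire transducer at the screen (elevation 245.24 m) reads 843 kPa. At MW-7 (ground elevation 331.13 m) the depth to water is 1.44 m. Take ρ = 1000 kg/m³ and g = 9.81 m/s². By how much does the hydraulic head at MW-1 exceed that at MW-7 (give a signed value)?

Δh ≈ 1.48 m

Pressure head at MW-1: ψ = P/(ρg) = 843×1000 / (1000 × 9.81) = 85.93 m.
Total head at MW-1: h = z + ψ = 245.24 + 85.93 = 331.17 m.
Total head at MW-7: h = 331.13 − 1.44 = 329.69 m.
Head difference: h(MW-1) − h(MW-7) = 331.17 − 329.69 = 1.48 m.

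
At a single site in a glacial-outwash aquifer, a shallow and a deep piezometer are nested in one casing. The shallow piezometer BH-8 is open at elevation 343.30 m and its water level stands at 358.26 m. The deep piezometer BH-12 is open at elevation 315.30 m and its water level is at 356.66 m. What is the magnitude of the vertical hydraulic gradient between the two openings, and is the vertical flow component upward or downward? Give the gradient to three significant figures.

Total head at BH-8: h = 358.26 m (water level in the standpipe).
Total head at BH-12: h = 356.66 m.
Δh = h(BH-8) − h(BH-12) = 358.26 − 356.66 = 1.60 m.
Vertical separation Δz = 343.30 − 315.30 = 28.00 m.
|i_v| = |Δh| / Δz = 1.60 / 28.00 = 0.0571.
Head is higher in the shallow piezometer, so vertical flow is downward (recharge condition).

|i_v| ≈ 0.0571; vertical flow is downward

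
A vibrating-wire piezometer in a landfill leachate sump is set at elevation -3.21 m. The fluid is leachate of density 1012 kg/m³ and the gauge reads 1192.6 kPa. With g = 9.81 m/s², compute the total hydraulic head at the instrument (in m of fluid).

h ≈ 116.92 m

ψ = P/(ρg) = 1192.6×1000 / (1012 × 9.81) = 120.13 m.
h = z + ψ = -3.21 + 120.13 = 116.92 m.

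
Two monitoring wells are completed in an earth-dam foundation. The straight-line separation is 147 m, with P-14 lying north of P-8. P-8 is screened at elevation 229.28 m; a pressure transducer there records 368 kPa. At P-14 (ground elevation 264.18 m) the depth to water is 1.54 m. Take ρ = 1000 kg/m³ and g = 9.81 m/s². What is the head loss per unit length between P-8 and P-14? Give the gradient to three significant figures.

i ≈ 0.0282 m/m

Pressure head at P-8: ψ = P/(ρg) = 368×1000 / (1000 × 9.81) = 37.51 m.
Total head at P-8: h = z + ψ = 229.28 + 37.51 = 266.79 m.
Total head at P-14: h = 264.18 − 1.54 = 262.64 m.
Head difference: h(P-8) − h(P-14) = 266.79 − 262.64 = 4.15 m.
Hydraulic gradient: i = |Δh| / L = 4.15 / 147 = 0.0282.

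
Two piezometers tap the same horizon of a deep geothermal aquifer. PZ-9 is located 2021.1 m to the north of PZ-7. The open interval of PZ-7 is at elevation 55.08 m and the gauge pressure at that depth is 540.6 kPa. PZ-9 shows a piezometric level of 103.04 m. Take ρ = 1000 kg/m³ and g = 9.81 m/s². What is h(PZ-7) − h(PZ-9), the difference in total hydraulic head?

Δh ≈ 7.15 m

Pressure head at PZ-7: ψ = P/(ρg) = 540.6×1000 / (1000 × 9.81) = 55.11 m.
Total head at PZ-7: h = z + ψ = 55.08 + 55.11 = 110.19 m.
Total head at PZ-9: h = 103.04 m (water level in the piezometer is the total head).
Head difference: h(PZ-7) − h(PZ-9) = 110.19 − 103.04 = 7.15 m.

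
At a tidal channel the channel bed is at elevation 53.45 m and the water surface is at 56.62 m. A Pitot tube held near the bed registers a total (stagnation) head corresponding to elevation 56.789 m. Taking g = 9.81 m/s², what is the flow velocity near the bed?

Near the bed, under hydrostatic conditions, the piezometric head (z + ψ) equals the free-surface elevation, 56.62 m.
Velocity head = total − piezometric = 56.789 − 56.62 = 0.169 m.
v = √(2g·h_v) = √(2 × 9.81 × 0.169) = 1.82 m/s.

v ≈ 1.82 m/s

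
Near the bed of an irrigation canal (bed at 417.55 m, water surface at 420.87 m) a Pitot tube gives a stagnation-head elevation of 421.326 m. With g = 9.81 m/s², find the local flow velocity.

Near the bed, under hydrostatic conditions, the piezometric head (z + ψ) equals the free-surface elevation, 420.87 m.
Velocity head = total − piezometric = 421.326 − 420.87 = 0.456 m.
v = √(2g·h_v) = √(2 × 9.81 × 0.456) = 2.99 m/s.

v ≈ 2.99 m/s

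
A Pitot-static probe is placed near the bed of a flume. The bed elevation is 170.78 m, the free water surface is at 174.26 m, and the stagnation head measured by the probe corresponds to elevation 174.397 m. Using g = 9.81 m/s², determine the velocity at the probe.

v ≈ 1.64 m/s

Near the bed, under hydrostatic conditions, the piezometric head (z + ψ) equals the free-surface elevation, 174.26 m.
Velocity head = total − piezometric = 174.397 − 174.26 = 0.137 m.
v = √(2g·h_v) = √(2 × 9.81 × 0.137) = 1.64 m/s.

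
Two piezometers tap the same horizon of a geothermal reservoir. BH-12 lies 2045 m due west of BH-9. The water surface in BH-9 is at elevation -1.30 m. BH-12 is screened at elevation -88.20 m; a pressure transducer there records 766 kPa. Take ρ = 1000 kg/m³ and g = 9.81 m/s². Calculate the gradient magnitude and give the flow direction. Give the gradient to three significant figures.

Total head at BH-9: h = -1.30 m (water level in the piezometer is the total head).
Pressure head at BH-12: ψ = P/(ρg) = 766×1000 / (1000 × 9.81) = 78.08 m.
Total head at BH-12: h = z + ψ = -88.20 + 78.08 = -10.12 m.
Head difference: h(BH-9) − h(BH-12) = -1.30 − (-10.12) = 8.82 m.
Hydraulic gradient: i = |Δh| / L = 8.82 / 2045 = 0.00431.
Flow is from higher to lower head: from BH-9 toward BH-12, i.e. toward the west.

i ≈ 0.00431; groundwater flows toward the west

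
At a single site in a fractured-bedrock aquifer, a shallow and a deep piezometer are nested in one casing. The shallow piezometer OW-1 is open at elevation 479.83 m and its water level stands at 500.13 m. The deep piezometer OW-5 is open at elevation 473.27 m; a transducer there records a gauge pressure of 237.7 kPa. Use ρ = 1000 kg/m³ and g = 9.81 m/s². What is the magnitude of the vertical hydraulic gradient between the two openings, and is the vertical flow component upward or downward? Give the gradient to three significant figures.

|i_v| ≈ 0.401; vertical flow is downward

Total head at OW-1: h = 500.13 m (water level in the standpipe).
Pressure head at OW-5: ψ = P/(ρg) = 237.7×1000 / (1000 × 9.81) = 24.23 m.
Total head at OW-5: h = z + ψ = 473.27 + 24.23 = 497.50 m.
Δh = h(OW-1) − h(OW-5) = 500.13 − 497.50 = 2.63 m.
Vertical separation Δz = 479.83 − 473.27 = 6.56 m.
|i_v| = |Δh| / Δz = 2.63 / 6.56 = 0.401.
Head is higher in the shallow piezometer, so vertical flow is downward (recharge condition).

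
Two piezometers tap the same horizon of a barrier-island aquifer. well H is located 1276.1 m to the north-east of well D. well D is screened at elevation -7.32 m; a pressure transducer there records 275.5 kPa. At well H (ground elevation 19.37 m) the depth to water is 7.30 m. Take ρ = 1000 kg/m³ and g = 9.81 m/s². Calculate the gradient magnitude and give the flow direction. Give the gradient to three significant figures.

i ≈ 0.00681; groundwater flows toward the north-east

Pressure head at well D: ψ = P/(ρg) = 275.5×1000 / (1000 × 9.81) = 28.08 m.
Total head at well D: h = z + ψ = -7.32 + 28.08 = 20.76 m.
Total head at well H: h = 19.37 − 7.30 = 12.07 m.
Head difference: h(well D) − h(well H) = 20.76 − 12.07 = 8.69 m.
Hydraulic gradient: i = |Δh| / L = 8.69 / 1276.1 = 0.00681.
Flow is from higher to lower head: from well D toward well H, i.e. toward the north-east.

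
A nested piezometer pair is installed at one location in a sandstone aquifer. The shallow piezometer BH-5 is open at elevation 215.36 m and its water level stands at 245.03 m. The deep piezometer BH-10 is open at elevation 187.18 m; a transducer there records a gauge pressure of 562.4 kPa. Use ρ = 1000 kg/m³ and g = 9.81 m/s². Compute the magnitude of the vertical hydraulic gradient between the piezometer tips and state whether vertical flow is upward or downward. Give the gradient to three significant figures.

|i_v| ≈ 0.0185; vertical flow is downward

Total head at BH-5: h = 245.03 m (water level in the standpipe).
Pressure head at BH-10: ψ = P/(ρg) = 562.4×1000 / (1000 × 9.81) = 57.33 m.
Total head at BH-10: h = z + ψ = 187.18 + 57.33 = 244.51 m.
Δh = h(BH-5) − h(BH-10) = 245.03 − 244.51 = 0.52 m.
Vertical separation Δz = 215.36 − 187.18 = 28.18 m.
|i_v| = |Δh| / Δz = 0.52 / 28.18 = 0.0185.
Head is higher in the shallow piezometer, so vertical flow is downward (recharge condition).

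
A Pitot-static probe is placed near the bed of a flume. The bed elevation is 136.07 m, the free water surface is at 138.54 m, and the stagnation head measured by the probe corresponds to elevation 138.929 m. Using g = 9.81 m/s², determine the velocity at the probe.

v ≈ 2.76 m/s

Near the bed, under hydrostatic conditions, the piezometric head (z + ψ) equals the free-surface elevation, 138.54 m.
Velocity head = total − piezometric = 138.929 − 138.54 = 0.389 m.
v = √(2g·h_v) = √(2 × 9.81 × 0.389) = 2.76 m/s.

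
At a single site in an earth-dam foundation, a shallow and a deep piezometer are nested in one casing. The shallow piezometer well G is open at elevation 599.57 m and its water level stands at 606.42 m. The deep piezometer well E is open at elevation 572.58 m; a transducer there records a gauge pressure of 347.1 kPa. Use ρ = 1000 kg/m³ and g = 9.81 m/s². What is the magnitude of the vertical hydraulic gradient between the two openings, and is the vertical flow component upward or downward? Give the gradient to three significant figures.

Total head at well G: h = 606.42 m (water level in the standpipe).
Pressure head at well E: ψ = P/(ρg) = 347.1×1000 / (1000 × 9.81) = 35.38 m.
Total head at well E: h = z + ψ = 572.58 + 35.38 = 607.96 m.
Δh = h(well G) − h(well E) = 606.42 − 607.96 = -1.54 m.
Vertical separation Δz = 599.57 − 572.58 = 26.99 m.
|i_v| = |Δh| / Δz = 1.54 / 26.99 = 0.0571.
Head is higher in the deep piezometer, so vertical flow is upward (discharge condition).

|i_v| ≈ 0.0571; vertical flow is upward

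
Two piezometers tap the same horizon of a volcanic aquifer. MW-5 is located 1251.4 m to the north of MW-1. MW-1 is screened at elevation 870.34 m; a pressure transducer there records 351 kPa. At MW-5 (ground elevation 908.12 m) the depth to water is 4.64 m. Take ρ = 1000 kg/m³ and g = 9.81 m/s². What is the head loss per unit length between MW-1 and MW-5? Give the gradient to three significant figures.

Pressure head at MW-1: ψ = P/(ρg) = 351×1000 / (1000 × 9.81) = 35.78 m.
Total head at MW-1: h = z + ψ = 870.34 + 35.78 = 906.12 m.
Total head at MW-5: h = 908.12 − 4.64 = 903.48 m.
Head difference: h(MW-1) − h(MW-5) = 906.12 − 903.48 = 2.64 m.
Hydraulic gradient: i = |Δh| / L = 2.64 / 1251.4 = 0.00211.

i ≈ 0.00211 m/m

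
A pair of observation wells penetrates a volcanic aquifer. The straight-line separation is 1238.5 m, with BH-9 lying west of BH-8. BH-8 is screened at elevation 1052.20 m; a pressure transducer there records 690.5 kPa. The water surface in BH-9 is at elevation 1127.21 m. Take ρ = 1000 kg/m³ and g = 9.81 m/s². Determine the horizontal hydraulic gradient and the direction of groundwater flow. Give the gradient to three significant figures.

Pressure head at BH-8: ψ = P/(ρg) = 690.5×1000 / (1000 × 9.81) = 70.39 m.
Total head at BH-8: h = z + ψ = 1052.20 + 70.39 = 1122.59 m.
Total head at BH-9: h = 1127.21 m (water level in the piezometer is the total head).
Head difference: h(BH-8) − h(BH-9) = 1122.59 − 1127.21 = -4.62 m.
Hydraulic gradient: i = |Δh| / L = 4.62 / 1238.5 = 0.00373.
Flow is from higher to lower head: from BH-9 toward BH-8, i.e. toward the east.

i ≈ 0.00373; groundwater flows toward the east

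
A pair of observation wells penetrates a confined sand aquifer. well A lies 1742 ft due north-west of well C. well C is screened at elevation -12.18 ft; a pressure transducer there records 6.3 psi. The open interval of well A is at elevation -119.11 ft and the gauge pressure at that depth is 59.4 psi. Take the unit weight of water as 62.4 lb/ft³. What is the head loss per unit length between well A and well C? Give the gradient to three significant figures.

i ≈ 0.00896 ft/ft

Pressure head at well C: ψ = 144·P/γ = 144 × 6.3 / 62.4 = 14.54 ft.
Total head at well C: h = z + ψ = -12.18 + 14.54 = 2.36 ft.
Pressure head at well A: ψ = 144·P/γ = 144 × 59.4 / 62.4 = 137.08 ft.
Total head at well A: h = z + ψ = -119.11 + 137.08 = 17.97 ft.
Head difference: h(well C) − h(well A) = 2.36 − 17.97 = -15.61 ft.
Hydraulic gradient: i = |Δh| / L = 15.61 / 1742 = 0.00896.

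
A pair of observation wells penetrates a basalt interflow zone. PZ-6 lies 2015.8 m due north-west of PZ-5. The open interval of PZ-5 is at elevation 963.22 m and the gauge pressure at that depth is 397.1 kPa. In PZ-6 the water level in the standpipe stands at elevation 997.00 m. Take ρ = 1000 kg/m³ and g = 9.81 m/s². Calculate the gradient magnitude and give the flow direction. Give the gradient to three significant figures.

i ≈ 0.00332; groundwater flows toward the north-west

Pressure head at PZ-5: ψ = P/(ρg) = 397.1×1000 / (1000 × 9.81) = 40.48 m.
Total head at PZ-5: h = z + ψ = 963.22 + 40.48 = 1003.70 m.
Total head at PZ-6: h = 997.00 m (water level in the piezometer is the total head).
Head difference: h(PZ-5) − h(PZ-6) = 1003.70 − 997.00 = 6.70 m.
Hydraulic gradient: i = |Δh| / L = 6.70 / 2015.8 = 0.00332.
Flow is from higher to lower head: from PZ-5 toward PZ-6, i.e. toward the north-west.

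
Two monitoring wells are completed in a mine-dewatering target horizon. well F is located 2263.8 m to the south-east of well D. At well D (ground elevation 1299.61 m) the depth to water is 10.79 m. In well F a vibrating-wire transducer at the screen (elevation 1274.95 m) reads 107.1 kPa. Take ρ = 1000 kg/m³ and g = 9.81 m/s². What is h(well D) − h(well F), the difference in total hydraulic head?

Δh ≈ 2.95 m

Total head at well D: h = 1299.61 − 10.79 = 1288.82 m.
Pressure head at well F: ψ = P/(ρg) = 107.1×1000 / (1000 × 9.81) = 10.92 m.
Total head at well F: h = z + ψ = 1274.95 + 10.92 = 1285.87 m.
Head difference: h(well D) − h(well F) = 1288.82 − 1285.87 = 2.95 m.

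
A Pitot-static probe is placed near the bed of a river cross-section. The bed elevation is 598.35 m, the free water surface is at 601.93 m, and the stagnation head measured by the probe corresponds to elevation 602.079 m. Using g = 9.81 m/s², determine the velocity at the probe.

v ≈ 1.71 m/s

Near the bed, under hydrostatic conditions, the piezometric head (z + ψ) equals the free-surface elevation, 601.93 m.
Velocity head = total − piezometric = 602.079 − 601.93 = 0.149 m.
v = √(2g·h_v) = √(2 × 9.81 × 0.149) = 1.71 m/s.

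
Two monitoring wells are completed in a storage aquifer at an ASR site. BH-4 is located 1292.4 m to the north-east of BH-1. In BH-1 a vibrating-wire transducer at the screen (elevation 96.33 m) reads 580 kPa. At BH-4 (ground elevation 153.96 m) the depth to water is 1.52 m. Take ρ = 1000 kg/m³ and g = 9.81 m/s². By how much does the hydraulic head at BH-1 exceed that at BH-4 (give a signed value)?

Pressure head at BH-1: ψ = P/(ρg) = 580×1000 / (1000 × 9.81) = 59.12 m.
Total head at BH-1: h = z + ψ = 96.33 + 59.12 = 155.45 m.
Total head at BH-4: h = 153.96 − 1.52 = 152.44 m.
Head difference: h(BH-1) − h(BH-4) = 155.45 − 152.44 = 3.01 m.

Δh ≈ 3.01 m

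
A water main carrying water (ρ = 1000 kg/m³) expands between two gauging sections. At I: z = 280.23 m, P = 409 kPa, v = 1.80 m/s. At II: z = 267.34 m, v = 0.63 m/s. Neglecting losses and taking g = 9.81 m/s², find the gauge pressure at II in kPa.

P₂ ≈ 537 kPa

Pressure head at I: ψ₁ = P₁/(ρg) = 409×1000 / (1000 × 9.81) = 41.69 m.
Velocity heads: v₁²/2g = 1.80²/19.62 = 0.165 m; v₂²/2g = 0.63²/19.62 = 0.020 m.
Total head H = z₁ + ψ₁ + v₁²/2g = 280.23 + 41.69 + 0.165 = 322.09 m.
ψ₂ = H − z₂ − v₂²/2g = 322.09 − 267.34 − 0.020 = 54.73 m.
P₂ = ρgψ₂ = 1000 × 9.81 × 54.73 ≈ 537 kPa.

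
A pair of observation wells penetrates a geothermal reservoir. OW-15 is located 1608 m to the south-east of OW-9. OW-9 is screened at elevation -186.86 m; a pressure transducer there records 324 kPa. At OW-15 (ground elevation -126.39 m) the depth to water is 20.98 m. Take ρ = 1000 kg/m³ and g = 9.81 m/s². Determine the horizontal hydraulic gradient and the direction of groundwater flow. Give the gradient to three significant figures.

Pressure head at OW-9: ψ = P/(ρg) = 324×1000 / (1000 × 9.81) = 33.03 m.
Total head at OW-9: h = z + ψ = -186.86 + 33.03 = -153.83 m.
Total head at OW-15: h = -126.39 − 20.98 = -147.37 m.
Head difference: h(OW-9) − h(OW-15) = -153.83 − (-147.37) = -6.46 m.
Hydraulic gradient: i = |Δh| / L = 6.46 / 1608 = 0.00402.
Flow is from higher to lower head: from OW-15 toward OW-9, i.e. toward the north-west.

i ≈ 0.00402; groundwater flows toward the north-west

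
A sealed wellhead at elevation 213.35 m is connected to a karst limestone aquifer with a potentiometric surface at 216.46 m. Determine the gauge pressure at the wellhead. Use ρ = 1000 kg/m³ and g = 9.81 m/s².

Head above the cap: Δh = 216.46 − 213.35 = 3.11 m.
P = ρgΔh = 1000 × 9.81 × 3.11 = 30509 Pa ≈ 30.5 kPa.

P ≈ 30.5 kPa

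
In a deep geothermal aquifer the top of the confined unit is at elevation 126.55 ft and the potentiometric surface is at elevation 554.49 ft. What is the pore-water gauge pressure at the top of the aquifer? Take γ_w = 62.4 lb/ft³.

P ≈ 185 psi

Pressure head at the aquifer top: ψ = h − z = 554.49 − 126.55 = 427.94 ft.
P = γψ/144 = 62.4 × 427.94 / 144 = 185 psi.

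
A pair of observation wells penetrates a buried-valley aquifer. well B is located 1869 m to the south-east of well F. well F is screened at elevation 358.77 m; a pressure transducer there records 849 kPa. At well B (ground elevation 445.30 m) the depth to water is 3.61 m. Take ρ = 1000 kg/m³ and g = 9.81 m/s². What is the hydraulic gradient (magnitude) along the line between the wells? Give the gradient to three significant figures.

Pressure head at well F: ψ = P/(ρg) = 849×1000 / (1000 × 9.81) = 86.54 m.
Total head at well F: h = z + ψ = 358.77 + 86.54 = 445.31 m.
Total head at well B: h = 445.30 − 3.61 = 441.69 m.
Head difference: h(well F) − h(well B) = 445.31 − 441.69 = 3.62 m.
Hydraulic gradient: i = |Δh| / L = 3.62 / 1869 = 0.00194.

i ≈ 0.00194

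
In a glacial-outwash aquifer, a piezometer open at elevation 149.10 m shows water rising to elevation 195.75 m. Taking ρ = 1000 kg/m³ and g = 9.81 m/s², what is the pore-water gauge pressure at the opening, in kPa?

P ≈ 458 kPa

Pressure head ψ = h − z = 195.75 − 149.10 = 46.65 m.
P = ρgψ = 1000 × 9.81 × 46.65 = 457636 Pa ≈ 458 kPa.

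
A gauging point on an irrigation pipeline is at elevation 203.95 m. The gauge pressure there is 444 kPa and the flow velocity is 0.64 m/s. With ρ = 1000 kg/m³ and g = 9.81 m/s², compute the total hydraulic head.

h ≈ 249.23 m

Pressure head ψ = P/(ρg) = 444×1000 / (1000 × 9.81) = 45.26 m.
Velocity head = v²/(2g) = 0.64² / (2 × 9.81) = 0.021 m.
h = z + ψ + v²/(2g) = 203.95 + 45.26 + 0.021 = 249.23 m.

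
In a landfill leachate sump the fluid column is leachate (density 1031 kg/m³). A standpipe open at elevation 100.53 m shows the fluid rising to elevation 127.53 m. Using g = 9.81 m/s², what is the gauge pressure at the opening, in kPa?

P ≈ 273 kPa

Pressure head ψ = h − z = 127.53 − 100.53 = 27.00 m.
P = ρgψ = 1031 × 9.81 × 27.00 = 273081 Pa ≈ 273 kPa.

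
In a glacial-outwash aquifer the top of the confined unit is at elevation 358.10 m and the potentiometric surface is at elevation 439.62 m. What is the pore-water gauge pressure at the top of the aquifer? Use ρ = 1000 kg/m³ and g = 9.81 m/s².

P ≈ 800 kPa

Pressure head at the aquifer top: ψ = h − z = 439.62 − 358.10 = 81.52 m.
P = ρgψ = 1000 × 9.81 × 81.52 = 799711 Pa ≈ 800 kPa.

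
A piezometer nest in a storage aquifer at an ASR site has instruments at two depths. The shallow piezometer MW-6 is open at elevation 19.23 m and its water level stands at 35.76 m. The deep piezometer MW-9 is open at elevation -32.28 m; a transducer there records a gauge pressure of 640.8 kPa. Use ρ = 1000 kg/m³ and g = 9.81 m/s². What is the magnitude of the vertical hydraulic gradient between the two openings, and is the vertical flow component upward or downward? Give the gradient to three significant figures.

Total head at MW-6: h = 35.76 m (water level in the standpipe).
Pressure head at MW-9: ψ = P/(ρg) = 640.8×1000 / (1000 × 9.81) = 65.32 m.
Total head at MW-9: h = z + ψ = -32.28 + 65.32 = 33.04 m.
Δh = h(MW-6) − h(MW-9) = 35.76 − 33.04 = 2.72 m.
Vertical separation Δz = 19.23 − (-32.28) = 51.51 m.
|i_v| = |Δh| / Δz = 2.72 / 51.51 = 0.0528.
Head is higher in the shallow piezometer, so vertical flow is downward (recharge condition).

|i_v| ≈ 0.0528; vertical flow is downward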